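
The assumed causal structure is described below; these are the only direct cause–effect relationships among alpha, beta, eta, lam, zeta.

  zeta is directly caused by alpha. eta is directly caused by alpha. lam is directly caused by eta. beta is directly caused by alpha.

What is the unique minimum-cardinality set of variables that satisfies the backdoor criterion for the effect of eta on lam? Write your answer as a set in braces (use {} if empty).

Variables eligible for adjustment (non-descendants of eta, excluding eta and lam): {alpha, beta, zeta}.
Backdoor paths from eta to lam:
  (none)
With no backdoor paths the empty set already satisfies the criterion, and it is trivially minimal.

{}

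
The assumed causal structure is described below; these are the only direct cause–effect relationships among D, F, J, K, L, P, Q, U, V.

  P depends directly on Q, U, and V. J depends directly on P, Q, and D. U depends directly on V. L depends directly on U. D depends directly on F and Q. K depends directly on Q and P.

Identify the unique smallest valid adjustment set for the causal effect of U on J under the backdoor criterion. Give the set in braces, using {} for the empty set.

{V}

Variables eligible for adjustment (non-descendants of U, excluding U and J): {D, F, Q, V}.
Backdoor paths from U to J:
  P1: U <- V -> P <- Q -> D -> J
  P2: U <- V -> P <- Q -> J
  P3: U <- V -> P -> J
  P4: U <- V -> P -> K <- Q -> D -> J
  P5: U <- V -> P -> K <- Q -> J
The empty set is not sufficient: P3 (U <- V -> P -> J) has no collider blocking it and no conditioned non-collider, so it is open.
Try {V}:
  P1: blocked at fork node V ∈ conditioning set.
  P2: blocked at fork node V ∈ conditioning set.
  P3: blocked at fork node V ∈ conditioning set.
  P4: blocked at fork node V ∈ conditioning set.
  P5: blocked at fork node V ∈ conditioning set.
{V} contains no descendant of U and blocks every backdoor path.
No other singleton works — e.g. {Q} leaves P3 open — so {V} is the unique smallest valid adjustment set.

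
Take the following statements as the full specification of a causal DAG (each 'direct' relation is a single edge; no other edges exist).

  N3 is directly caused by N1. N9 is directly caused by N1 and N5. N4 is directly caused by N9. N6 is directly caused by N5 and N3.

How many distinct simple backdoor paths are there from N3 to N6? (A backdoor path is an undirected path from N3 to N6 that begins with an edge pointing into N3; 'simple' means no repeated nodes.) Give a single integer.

A backdoor path from N3 to N6 is any simple undirected path whose first edge points into N3 (i.e. leaves N3 via a parent).
Parents of N3: {N1}.
Enumerating:
  P1: N3 <- N1 -> N9 <- N5 -> N6
That exhausts the simple backdoor paths. Count: 1.

1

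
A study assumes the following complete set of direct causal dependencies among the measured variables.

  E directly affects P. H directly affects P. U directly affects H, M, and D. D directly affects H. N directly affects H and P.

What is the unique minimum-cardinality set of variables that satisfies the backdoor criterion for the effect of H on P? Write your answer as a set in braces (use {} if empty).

Variables eligible for adjustment (non-descendants of H, excluding H and P): {D, E, M, N, U}.
Backdoor paths from H to P:
  P1: H <- N -> P
The empty set is not sufficient: P1 (H <- N -> P) has no collider blocking it and no conditioned non-collider, so it is open.
Try {N}:
  P1: blocked at fork node N ∈ conditioning set.
{N} contains no descendant of H and blocks every backdoor path.
No other singleton works — e.g. {U} leaves P1 open — so {N} is the unique smallest valid adjustment set.

{N}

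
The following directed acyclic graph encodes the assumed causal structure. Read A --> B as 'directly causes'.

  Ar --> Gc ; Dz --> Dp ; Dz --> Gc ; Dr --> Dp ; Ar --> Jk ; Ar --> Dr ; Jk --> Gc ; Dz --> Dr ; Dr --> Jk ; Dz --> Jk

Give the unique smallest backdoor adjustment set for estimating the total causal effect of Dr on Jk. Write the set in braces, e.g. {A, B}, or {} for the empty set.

{Ar, Dz}

Variables eligible for adjustment (non-descendants of Dr, excluding Dr and Jk): {Ar, Dz}.
Backdoor paths from Dr to Jk:
  P1: Dr <- Ar -> Jk
  P2: Dr <- Ar -> Gc <- Dz -> Jk
  P3: Dr <- Ar -> Gc <- Jk
  P4: Dr <- Dz -> Jk
  P5: Dr <- Dz -> Gc <- Ar -> Jk
  P6: Dr <- Dz -> Gc <- Jk
The empty set is not sufficient: P1 (Dr <- Ar -> Jk) has no collider blocking it and no conditioned non-collider, so it is open.
Try {Ar, Dz}:
  P1: blocked at fork node Ar ∈ conditioning set.
  P2: blocked at fork node Ar ∈ conditioning set.
  P3: blocked at fork node Ar ∈ conditioning set.
  P4: blocked at fork node Dz ∈ conditioning set.
  P5: blocked at fork node Dz ∈ conditioning set.
  P6: blocked at fork node Dz ∈ conditioning set.
{Ar, Dz} contains no descendant of Dr and blocks every backdoor path.
Every element of {Ar, Dz} is needed (dropping Ar leaves P1 open; dropping Dz leaves P4 open), so no proper subset is valid.
Among all size-2 subsets of the eligible variables, only {Ar, Dz} blocks every backdoor path, so it is the unique smallest valid adjustment set.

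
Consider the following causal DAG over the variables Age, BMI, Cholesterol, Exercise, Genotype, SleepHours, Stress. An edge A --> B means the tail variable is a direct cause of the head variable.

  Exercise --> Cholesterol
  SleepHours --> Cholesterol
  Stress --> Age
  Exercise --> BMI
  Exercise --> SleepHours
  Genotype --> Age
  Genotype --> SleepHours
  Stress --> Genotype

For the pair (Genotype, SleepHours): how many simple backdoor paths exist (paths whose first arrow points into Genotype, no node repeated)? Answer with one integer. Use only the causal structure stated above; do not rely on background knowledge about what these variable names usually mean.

A backdoor path from Genotype to SleepHours is any simple undirected path whose first edge points into Genotype (i.e. leaves Genotype via a parent).
Parents of Genotype: {Stress}.
No simple path from any parent of Genotype reaches SleepHours without revisiting Genotype, so there are no backdoor paths.

0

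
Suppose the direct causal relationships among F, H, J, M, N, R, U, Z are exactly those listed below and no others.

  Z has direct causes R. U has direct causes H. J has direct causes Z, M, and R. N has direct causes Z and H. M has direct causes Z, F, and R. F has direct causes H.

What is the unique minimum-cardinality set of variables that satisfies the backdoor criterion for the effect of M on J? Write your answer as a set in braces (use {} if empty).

Variables eligible for adjustment (non-descendants of M, excluding M and J): {F, H, N, R, U, Z}.
Backdoor paths from M to J:
  P1: M <- R -> Z -> J
  P2: M <- R -> J
  P3: M <- Z <- R -> J
  P4: M <- Z -> J
  P5: M <- F <- H -> N <- Z <- R -> J
  P6: M <- F <- H -> N <- Z -> J
The empty set is not sufficient: P1 (M <- R -> Z -> J) has no collider blocking it and no conditioned non-collider, so it is open.
Try {R, Z}:
  P1: blocked at fork node R ∈ conditioning set.
  P2: blocked at fork node R ∈ conditioning set.
  P3: blocked at chain node Z ∈ conditioning set.
  P4: blocked at fork node Z ∈ conditioning set.
  P5: blocked at collider N (neither it nor any descendant is in the conditioning set).
  P6: blocked at collider N (neither it nor any descendant is in the conditioning set).
{R, Z} contains no descendant of M and blocks every backdoor path.
Every element of {R, Z} is needed (dropping R leaves P2 open; dropping Z leaves P4 open), so no proper subset is valid.
Among all size-2 subsets of the eligible variables, only {R, Z} blocks every backdoor path, so it is the unique smallest valid adjustment set.

{R, Z}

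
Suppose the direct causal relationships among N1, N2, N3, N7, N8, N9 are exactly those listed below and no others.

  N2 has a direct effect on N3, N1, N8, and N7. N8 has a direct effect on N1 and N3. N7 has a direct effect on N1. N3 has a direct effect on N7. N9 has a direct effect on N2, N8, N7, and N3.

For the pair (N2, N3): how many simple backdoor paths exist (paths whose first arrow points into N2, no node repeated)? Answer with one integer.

5

A backdoor path from N2 to N3 is any simple undirected path whose first edge points into N2 (i.e. leaves N2 via a parent).
Parents of N2: {N9}.
Enumerating:
  P1: N2 <- N9 -> N8 -> N3
  P2: N2 <- N9 -> N8 -> N1 <- N7 <- N3
  P3: N2 <- N9 -> N3
  P4: N2 <- N9 -> N7 <- N3
  P5: N2 <- N9 -> N7 -> N1 <- N8 -> N3
That exhausts the simple backdoor paths. Count: 5.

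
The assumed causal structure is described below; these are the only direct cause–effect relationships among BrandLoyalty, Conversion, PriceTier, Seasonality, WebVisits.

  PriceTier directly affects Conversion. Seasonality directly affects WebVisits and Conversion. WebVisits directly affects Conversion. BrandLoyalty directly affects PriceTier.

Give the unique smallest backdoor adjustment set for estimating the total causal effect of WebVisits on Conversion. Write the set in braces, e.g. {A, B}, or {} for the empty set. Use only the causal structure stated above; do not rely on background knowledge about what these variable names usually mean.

{Seasonality}

Variables eligible for adjustment (non-descendants of WebVisits, excluding WebVisits and Conversion): {BrandLoyalty, PriceTier, Seasonality}.
Backdoor paths from WebVisits to Conversion:
  P1: WebVisits <- Seasonality -> Conversion
The empty set is not sufficient: P1 (WebVisits <- Seasonality -> Conversion) has no collider blocking it and no conditioned non-collider, so it is open.
Try {Seasonality}:
  P1: blocked at fork node Seasonality ∈ conditioning set.
{Seasonality} contains no descendant of WebVisits and blocks every backdoor path.
No other singleton works — e.g. {BrandLoyalty} leaves P1 open — so {Seasonality} is the unique smallest valid adjustment set.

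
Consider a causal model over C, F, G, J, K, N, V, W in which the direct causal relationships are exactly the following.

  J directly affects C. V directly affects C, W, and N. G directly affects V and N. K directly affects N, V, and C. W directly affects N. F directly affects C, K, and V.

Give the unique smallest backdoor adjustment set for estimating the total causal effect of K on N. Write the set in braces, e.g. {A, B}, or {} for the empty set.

Variables eligible for adjustment (non-descendants of K, excluding K and N): {F, G, J}.
Backdoor paths from K to N:
  P1: K <- F -> V <- G -> N
  P2: K <- F -> V -> W -> N
  P3: K <- F -> V -> N
  P4: K <- F -> C <- V <- G -> N
  P5: K <- F -> C <- V -> W -> N
  P6: K <- F -> C <- V -> N
The empty set is not sufficient: P2 (K <- F -> V -> W -> N) has no collider blocking it and no conditioned non-collider, so it is open.
Try {F}:
  P1: blocked at fork node F ∈ conditioning set.
  P2: blocked at fork node F ∈ conditioning set.
  P3: blocked at fork node F ∈ conditioning set.
  P4: blocked at fork node F ∈ conditioning set.
  P5: blocked at fork node F ∈ conditioning set.
  P6: blocked at fork node F ∈ conditioning set.
{F} contains no descendant of K and blocks every backdoor path.
No other singleton works — e.g. {G} leaves P2 open — so {F} is the unique smallest valid adjustment set.

{F}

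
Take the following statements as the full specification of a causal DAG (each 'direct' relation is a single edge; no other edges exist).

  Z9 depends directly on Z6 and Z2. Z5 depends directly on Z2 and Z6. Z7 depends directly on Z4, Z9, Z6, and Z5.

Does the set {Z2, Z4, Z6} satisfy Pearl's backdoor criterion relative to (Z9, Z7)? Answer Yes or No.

Yes

Backdoor paths from Z9 to Z7 (paths whose first edge points into Z9):
  P1: Z9 <- Z6 -> Z5 -> Z7
  P2: Z9 <- Z6 -> Z7
  P3: Z9 <- Z2 -> Z5 <- Z6 -> Z7
  P4: Z9 <- Z2 -> Z5 -> Z7
Condition 1 (no descendant of Z9 in the set): holds — descendants of Z9 are {Z7}; none are in {Z2, Z4, Z6}.
Condition 2 (every backdoor path blocked by {Z2, Z4, Z6}):
  P1: blocked at fork node Z6 ∈ conditioning set.
  P2: blocked at fork node Z6 ∈ conditioning set.
  P3: blocked at fork node Z2 ∈ conditioning set.
  P4: blocked at fork node Z2 ∈ conditioning set.
{Z2, Z4, Z6} satisfies the backdoor criterion.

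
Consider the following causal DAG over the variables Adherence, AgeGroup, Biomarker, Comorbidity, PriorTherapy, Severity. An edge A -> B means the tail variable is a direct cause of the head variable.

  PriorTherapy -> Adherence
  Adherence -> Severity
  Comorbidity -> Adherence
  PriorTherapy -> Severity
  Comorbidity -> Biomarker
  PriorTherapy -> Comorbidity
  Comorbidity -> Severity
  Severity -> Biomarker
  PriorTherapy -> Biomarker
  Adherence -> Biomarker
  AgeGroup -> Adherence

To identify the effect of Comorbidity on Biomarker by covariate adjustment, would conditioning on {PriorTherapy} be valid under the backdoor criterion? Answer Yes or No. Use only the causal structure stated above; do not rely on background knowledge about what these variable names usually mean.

Yes

Backdoor paths from Comorbidity to Biomarker (paths whose first edge points into Comorbidity):
  P1: Comorbidity <- PriorTherapy -> Adherence -> Severity -> Biomarker
  P2: Comorbidity <- PriorTherapy -> Adherence -> Biomarker
  P3: Comorbidity <- PriorTherapy -> Severity <- Adherence -> Biomarker
  P4: Comorbidity <- PriorTherapy -> Severity -> Biomarker
  P5: Comorbidity <- PriorTherapy -> Biomarker
Condition 1 (no descendant of Comorbidity in the set): holds — descendants of Comorbidity are {Adherence, Biomarker, Severity}; none are in {PriorTherapy}.
Condition 2 (every backdoor path blocked by {PriorTherapy}):
  P1: blocked at fork node PriorTherapy ∈ conditioning set.
  P2: blocked at fork node PriorTherapy ∈ conditioning set.
  P3: blocked at fork node PriorTherapy ∈ conditioning set.
  P4: blocked at fork node PriorTherapy ∈ conditioning set.
  P5: blocked at fork node PriorTherapy ∈ conditioning set.
{PriorTherapy} satisfies the backdoor criterion.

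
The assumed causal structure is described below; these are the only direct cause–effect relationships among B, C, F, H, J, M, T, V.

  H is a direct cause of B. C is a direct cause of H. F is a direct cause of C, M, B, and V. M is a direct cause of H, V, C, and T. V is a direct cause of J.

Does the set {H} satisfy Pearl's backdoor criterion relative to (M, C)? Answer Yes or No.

No

Backdoor paths from M to C (paths whose first edge points into M):
  P1: M <- F -> C
  P2: M <- F -> B <- H <- C
Condition 1 (no descendant of M in the set): FAILS — H is a descendant of M.
Condition 2 (every backdoor path blocked by {H}):
  P1: open — no interior node is in the conditioning set.
  P2: blocked at collider B (neither it nor any descendant is in the conditioning set).
{H} does not satisfy the backdoor criterion.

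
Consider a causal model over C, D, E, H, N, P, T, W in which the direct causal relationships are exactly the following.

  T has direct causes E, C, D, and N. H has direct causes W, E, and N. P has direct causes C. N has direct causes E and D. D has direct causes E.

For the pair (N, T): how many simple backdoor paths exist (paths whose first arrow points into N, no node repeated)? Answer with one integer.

A backdoor path from N to T is any simple undirected path whose first edge points into N (i.e. leaves N via a parent).
Parents of N: {D, E}.
Enumerating:
  P1: N <- E -> D -> T
  P2: N <- E -> T
  P3: N <- D <- E -> T
  P4: N <- D -> T
That exhausts the simple backdoor paths. Count: 4.

4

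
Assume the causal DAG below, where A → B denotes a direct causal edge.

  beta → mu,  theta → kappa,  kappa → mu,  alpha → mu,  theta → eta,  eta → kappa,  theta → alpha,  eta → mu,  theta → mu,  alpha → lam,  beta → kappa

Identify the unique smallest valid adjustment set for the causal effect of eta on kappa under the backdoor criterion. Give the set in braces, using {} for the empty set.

Variables eligible for adjustment (non-descendants of eta, excluding eta and kappa): {alpha, beta, lam, theta}.
Backdoor paths from eta to kappa:
  P1: eta <- theta -> alpha -> mu <- beta -> kappa
  P2: eta <- theta -> alpha -> mu <- kappa
  P3: eta <- theta -> kappa
  P4: eta <- theta -> mu <- beta -> kappa
  P5: eta <- theta -> mu <- kappa
The empty set is not sufficient: P3 (eta <- theta -> kappa) has no collider blocking it and no conditioned non-collider, so it is open.
Try {theta}:
  P1: blocked at fork node theta ∈ conditioning set.
  P2: blocked at fork node theta ∈ conditioning set.
  P3: blocked at fork node theta ∈ conditioning set.
  P4: blocked at fork node theta ∈ conditioning set.
  P5: blocked at fork node theta ∈ conditioning set.
{theta} contains no descendant of eta and blocks every backdoor path.
No other singleton works — e.g. {alpha} leaves P3 open — so {theta} is the unique smallest valid adjustment set.

{theta}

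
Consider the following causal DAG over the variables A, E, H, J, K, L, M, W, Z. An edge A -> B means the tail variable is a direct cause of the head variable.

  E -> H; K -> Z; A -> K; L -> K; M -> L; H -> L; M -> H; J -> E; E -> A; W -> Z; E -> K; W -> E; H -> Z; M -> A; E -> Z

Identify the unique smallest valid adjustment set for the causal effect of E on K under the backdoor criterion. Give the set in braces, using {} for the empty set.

{}

Variables eligible for adjustment (non-descendants of E, excluding E and K): {J, M, W}.
Backdoor paths from E to K:
  P1: E <- W -> Z <- H <- M -> A -> K
  P2: E <- W -> Z <- H <- M -> L -> K
  P3: E <- W -> Z <- H -> L <- M -> A -> K
  P4: E <- W -> Z <- H -> L -> K
  P5: E <- W -> Z <- K
Each backdoor path contains an unconditioned collider, so every path is already blocked with the empty conditioning set:
  P1: blocked at collider Z (neither it nor any descendant is in the conditioning set).
  P2: blocked at collider Z (neither it nor any descendant is in the conditioning set).
  P3: blocked at collider Z (neither it nor any descendant is in the conditioning set).
  P4: blocked at collider Z (neither it nor any descendant is in the conditioning set).
  P5: blocked at collider Z (neither it nor any descendant is in the conditioning set).
The empty set is therefore the unique smallest valid set.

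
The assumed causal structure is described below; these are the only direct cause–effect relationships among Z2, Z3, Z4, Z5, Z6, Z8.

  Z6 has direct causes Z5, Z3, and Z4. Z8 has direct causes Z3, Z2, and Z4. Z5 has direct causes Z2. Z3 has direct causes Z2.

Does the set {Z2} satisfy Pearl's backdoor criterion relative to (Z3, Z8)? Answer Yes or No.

Yes

Backdoor paths from Z3 to Z8 (paths whose first edge points into Z3):
  P1: Z3 <- Z2 -> Z5 -> Z6 <- Z4 -> Z8
  P2: Z3 <- Z2 -> Z8
Condition 1 (no descendant of Z3 in the set): holds — descendants of Z3 are {Z6, Z8}; none are in {Z2}.
Condition 2 (every backdoor path blocked by {Z2}):
  P1: blocked at fork node Z2 ∈ conditioning set.
  P2: blocked at fork node Z2 ∈ conditioning set.
{Z2} satisfies the backdoor criterion.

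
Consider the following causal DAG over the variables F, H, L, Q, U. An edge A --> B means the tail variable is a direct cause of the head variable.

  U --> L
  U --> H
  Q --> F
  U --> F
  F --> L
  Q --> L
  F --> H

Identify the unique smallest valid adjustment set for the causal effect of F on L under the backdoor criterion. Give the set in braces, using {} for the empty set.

Variables eligible for adjustment (non-descendants of F, excluding F and L): {Q, U}.
Backdoor paths from F to L:
  P1: F <- U -> L
  P2: F <- Q -> L
The empty set is not sufficient: P1 (F <- U -> L) has no collider blocking it and no conditioned non-collider, so it is open.
Try {Q, U}:
  P1: blocked at fork node U ∈ conditioning set.
  P2: blocked at fork node Q ∈ conditioning set.
{Q, U} contains no descendant of F and blocks every backdoor path.
Every element of {Q, U} is needed (dropping Q leaves P2 open; dropping U leaves P1 open), so no proper subset is valid.
Among all size-2 subsets of the eligible variables, only {Q, U} blocks every backdoor path, so it is the unique smallest valid adjustment set.

{Q, U}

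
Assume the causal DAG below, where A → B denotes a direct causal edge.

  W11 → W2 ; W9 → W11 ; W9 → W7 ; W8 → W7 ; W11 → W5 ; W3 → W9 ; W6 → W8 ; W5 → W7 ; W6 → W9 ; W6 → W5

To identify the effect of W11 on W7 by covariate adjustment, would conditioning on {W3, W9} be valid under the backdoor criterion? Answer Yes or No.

Backdoor paths from W11 to W7 (paths whose first edge points into W11):
  P1: W11 <- W9 <- W6 -> W8 -> W7
  P2: W11 <- W9 <- W6 -> W5 -> W7
  P3: W11 <- W9 -> W7
Condition 1 (no descendant of W11 in the set): holds — descendants of W11 are {W2, W5, W7}; none are in {W3, W9}.
Condition 2 (every backdoor path blocked by {W3, W9}):
  P1: blocked at chain node W9 ∈ conditioning set.
  P2: blocked at chain node W9 ∈ conditioning set.
  P3: blocked at fork node W9 ∈ conditioning set.
{W3, W9} satisfies the backdoor criterion.

Yes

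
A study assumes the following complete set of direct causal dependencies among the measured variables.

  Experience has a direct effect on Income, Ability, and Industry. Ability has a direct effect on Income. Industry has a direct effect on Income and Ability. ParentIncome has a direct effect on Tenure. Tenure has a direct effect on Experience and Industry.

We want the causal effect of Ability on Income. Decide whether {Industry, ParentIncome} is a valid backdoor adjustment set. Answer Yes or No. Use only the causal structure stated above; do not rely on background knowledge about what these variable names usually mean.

No

Backdoor paths from Ability to Income (paths whose first edge points into Ability):
  P1: Ability <- Experience <- Tenure -> Industry -> Income
  P2: Ability <- Experience -> Industry -> Income
  P3: Ability <- Experience -> Income
  P4: Ability <- Industry <- Tenure -> Experience -> Income
  P5: Ability <- Industry <- Experience -> Income
  P6: Ability <- Industry -> Income
Condition 1 (no descendant of Ability in the set): holds — descendants of Ability are {Income}; none are in {Industry, ParentIncome}.
Condition 2 (every backdoor path blocked by {Industry, ParentIncome}):
  P1: blocked at chain node Industry ∈ conditioning set.
  P2: blocked at chain node Industry ∈ conditioning set.
  P3: open — no interior node is in the conditioning set.
  P4: blocked at chain node Industry ∈ conditioning set.
  P5: blocked at chain node Industry ∈ conditioning set.
  P6: blocked at fork node Industry ∈ conditioning set.
{Industry, ParentIncome} does not satisfy the backdoor criterion.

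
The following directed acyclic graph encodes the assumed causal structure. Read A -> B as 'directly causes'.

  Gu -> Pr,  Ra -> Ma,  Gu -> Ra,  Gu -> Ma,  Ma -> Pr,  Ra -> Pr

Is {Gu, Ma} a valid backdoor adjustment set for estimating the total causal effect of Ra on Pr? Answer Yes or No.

Backdoor paths from Ra to Pr (paths whose first edge points into Ra):
  P1: Ra <- Gu -> Ma -> Pr
  P2: Ra <- Gu -> Pr
Condition 1 (no descendant of Ra in the set): FAILS — Ma is a descendant of Ra.
Condition 2 (every backdoor path blocked by {Gu, Ma}):
  P1: blocked at fork node Gu ∈ conditioning set.
  P2: blocked at fork node Gu ∈ conditioning set.
{Gu, Ma} does not satisfy the backdoor criterion.

No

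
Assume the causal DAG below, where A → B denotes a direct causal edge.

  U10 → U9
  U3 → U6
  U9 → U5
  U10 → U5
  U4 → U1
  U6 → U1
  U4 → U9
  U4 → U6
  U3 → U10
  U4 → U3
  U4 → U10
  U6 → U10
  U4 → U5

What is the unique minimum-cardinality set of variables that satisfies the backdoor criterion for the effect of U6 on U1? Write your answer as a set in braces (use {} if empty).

Variables eligible for adjustment (non-descendants of U6, excluding U6 and U1): {U3, U4}.
Backdoor paths from U6 to U1:
  P1: U6 <- U4 -> U1
  P2: U6 <- U3 <- U4 -> U1
  P3: U6 <- U3 -> U10 <- U4 -> U1
  P4: U6 <- U3 -> U10 -> U9 <- U4 -> U1
  P5: U6 <- U3 -> U10 -> U9 -> U5 <- U4 -> U1
  P6: U6 <- U3 -> U10 -> U5 <- U4 -> U1
  P7: U6 <- U3 -> U10 -> U5 <- U9 <- U4 -> U1
The empty set is not sufficient: P1 (U6 <- U4 -> U1) has no collider blocking it and no conditioned non-collider, so it is open.
Try {U4}:
  P1: blocked at fork node U4 ∈ conditioning set.
  P2: blocked at fork node U4 ∈ conditioning set.
  P3: blocked at collider U10 (neither it nor any descendant is in the conditioning set).
  P4: blocked at collider U9 (neither it nor any descendant is in the conditioning set).
  P5: blocked at collider U5 (neither it nor any descendant is in the conditioning set).
  P6: blocked at collider U5 (neither it nor any descendant is in the conditioning set).
  P7: blocked at collider U5 (neither it nor any descendant is in the conditioning set).
{U4} contains no descendant of U6 and blocks every backdoor path.
No other singleton works — e.g. {U3} leaves P1 open — so {U4} is the unique smallest valid adjustment set.

{U4}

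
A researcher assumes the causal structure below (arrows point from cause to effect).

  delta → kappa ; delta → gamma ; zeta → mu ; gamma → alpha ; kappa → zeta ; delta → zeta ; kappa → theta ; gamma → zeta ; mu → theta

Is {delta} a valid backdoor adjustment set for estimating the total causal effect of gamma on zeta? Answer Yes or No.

Yes

Backdoor paths from gamma to zeta (paths whose first edge points into gamma):
  P1: gamma <- delta -> kappa -> zeta
  P2: gamma <- delta -> kappa -> theta <- mu <- zeta
  P3: gamma <- delta -> zeta
Condition 1 (no descendant of gamma in the set): holds — descendants of gamma are {alpha, mu, theta, zeta}; none are in {delta}.
Condition 2 (every backdoor path blocked by {delta}):
  P1: blocked at fork node delta ∈ conditioning set.
  P2: blocked at fork node delta ∈ conditioning set.
  P3: blocked at fork node delta ∈ conditioning set.
{delta} satisfies the backdoor criterion.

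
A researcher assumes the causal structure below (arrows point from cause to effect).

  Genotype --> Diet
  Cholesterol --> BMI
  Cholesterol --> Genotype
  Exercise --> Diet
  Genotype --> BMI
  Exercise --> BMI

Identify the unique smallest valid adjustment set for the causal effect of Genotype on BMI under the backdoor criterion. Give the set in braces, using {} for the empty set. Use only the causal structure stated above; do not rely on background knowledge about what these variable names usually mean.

Variables eligible for adjustment (non-descendants of Genotype, excluding Genotype and BMI): {Cholesterol, Exercise}.
Backdoor paths from Genotype to BMI:
  P1: Genotype <- Cholesterol -> BMI
The empty set is not sufficient: P1 (Genotype <- Cholesterol -> BMI) has no collider blocking it and no conditioned non-collider, so it is open.
Try {Cholesterol}:
  P1: blocked at fork node Cholesterol ∈ conditioning set.
{Cholesterol} contains no descendant of Genotype and blocks every backdoor path.
No other singleton works — e.g. {Exercise} leaves P1 open — so {Cholesterol} is the unique smallest valid adjustment set.

{Cholesterol}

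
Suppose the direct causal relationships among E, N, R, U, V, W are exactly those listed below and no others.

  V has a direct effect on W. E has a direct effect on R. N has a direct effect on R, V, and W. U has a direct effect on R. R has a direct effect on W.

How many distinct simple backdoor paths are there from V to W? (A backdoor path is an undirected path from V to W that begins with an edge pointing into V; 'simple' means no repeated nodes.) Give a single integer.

A backdoor path from V to W is any simple undirected path whose first edge points into V (i.e. leaves V via a parent).
Parents of V: {N}.
Enumerating:
  P1: V <- N -> R -> W
  P2: V <- N -> W
That exhausts the simple backdoor paths. Count: 2.

2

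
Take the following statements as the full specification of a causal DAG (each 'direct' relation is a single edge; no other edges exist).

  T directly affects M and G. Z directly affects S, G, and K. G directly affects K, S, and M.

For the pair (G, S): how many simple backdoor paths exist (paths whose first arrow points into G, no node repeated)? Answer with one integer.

A backdoor path from G to S is any simple undirected path whose first edge points into G (i.e. leaves G via a parent).
Parents of G: {T, Z}.
Enumerating:
  P1: G <- Z -> S
That exhausts the simple backdoor paths. Count: 1.

1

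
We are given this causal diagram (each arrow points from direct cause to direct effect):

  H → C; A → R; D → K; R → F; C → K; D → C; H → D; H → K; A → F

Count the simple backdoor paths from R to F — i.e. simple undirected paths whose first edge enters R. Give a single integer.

1

A backdoor path from R to F is any simple undirected path whose first edge points into R (i.e. leaves R via a parent).
Parents of R: {A}.
Enumerating:
  P1: R <- A -> F
That exhausts the simple backdoor paths. Count: 1.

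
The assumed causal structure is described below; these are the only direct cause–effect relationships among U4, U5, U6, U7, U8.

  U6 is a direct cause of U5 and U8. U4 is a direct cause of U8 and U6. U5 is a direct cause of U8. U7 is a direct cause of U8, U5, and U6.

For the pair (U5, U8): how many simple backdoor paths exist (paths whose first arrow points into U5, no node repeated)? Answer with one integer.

6

A backdoor path from U5 to U8 is any simple undirected path whose first edge points into U5 (i.e. leaves U5 via a parent).
Parents of U5: {U6, U7}.
Enumerating:
  P1: U5 <- U7 -> U6 <- U4 -> U8
  P2: U5 <- U7 -> U6 -> U8
  P3: U5 <- U7 -> U8
  P4: U5 <- U6 <- U7 -> U8
  P5: U5 <- U6 <- U4 -> U8
  P6: U5 <- U6 -> U8
That exhausts the simple backdoor paths. Count: 6.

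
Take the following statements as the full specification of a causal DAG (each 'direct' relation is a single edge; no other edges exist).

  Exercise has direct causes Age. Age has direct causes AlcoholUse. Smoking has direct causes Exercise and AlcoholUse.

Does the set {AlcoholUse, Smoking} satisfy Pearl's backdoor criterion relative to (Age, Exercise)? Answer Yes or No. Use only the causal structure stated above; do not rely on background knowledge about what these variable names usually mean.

No

Backdoor paths from Age to Exercise (paths whose first edge points into Age):
  P1: Age <- AlcoholUse -> Smoking <- Exercise
Condition 1 (no descendant of Age in the set): FAILS — Smoking is a descendant of Age.
Condition 2 (every backdoor path blocked by {AlcoholUse, Smoking}):
  P1: blocked at fork node AlcoholUse ∈ conditioning set.
{AlcoholUse, Smoking} does not satisfy the backdoor criterion.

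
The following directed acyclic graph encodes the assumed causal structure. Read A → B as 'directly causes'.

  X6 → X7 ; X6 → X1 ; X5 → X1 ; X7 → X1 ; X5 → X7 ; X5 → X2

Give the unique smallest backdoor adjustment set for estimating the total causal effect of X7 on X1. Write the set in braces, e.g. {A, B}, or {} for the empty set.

Variables eligible for adjustment (non-descendants of X7, excluding X7 and X1): {X2, X5, X6}.
Backdoor paths from X7 to X1:
  P1: X7 <- X6 -> X1
  P2: X7 <- X5 -> X1
The empty set is not sufficient: P1 (X7 <- X6 -> X1) has no collider blocking it and no conditioned non-collider, so it is open.
Try {X5, X6}:
  P1: blocked at fork node X6 ∈ conditioning set.
  P2: blocked at fork node X5 ∈ conditioning set.
{X5, X6} contains no descendant of X7 and blocks every backdoor path.
Every element of {X5, X6} is needed (dropping X5 leaves P2 open; dropping X6 leaves P1 open), so no proper subset is valid.
Among all size-2 subsets of the eligible variables, only {X5, X6} blocks every backdoor path, so it is the unique smallest valid adjustment set.

{X5, X6}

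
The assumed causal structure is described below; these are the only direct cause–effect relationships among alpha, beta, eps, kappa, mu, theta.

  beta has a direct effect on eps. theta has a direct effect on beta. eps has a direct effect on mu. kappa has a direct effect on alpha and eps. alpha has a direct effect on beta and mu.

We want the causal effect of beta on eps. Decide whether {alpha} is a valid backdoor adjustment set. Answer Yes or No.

Backdoor paths from beta to eps (paths whose first edge points into beta):
  P1: beta <- alpha <- kappa -> eps
  P2: beta <- alpha -> mu <- eps
Condition 1 (no descendant of beta in the set): holds — descendants of beta are {eps, mu}; none are in {alpha}.
Condition 2 (every backdoor path blocked by {alpha}):
  P1: blocked at chain node alpha ∈ conditioning set.
  P2: blocked at fork node alpha ∈ conditioning set.
{alpha} satisfies the backdoor criterion.

Yes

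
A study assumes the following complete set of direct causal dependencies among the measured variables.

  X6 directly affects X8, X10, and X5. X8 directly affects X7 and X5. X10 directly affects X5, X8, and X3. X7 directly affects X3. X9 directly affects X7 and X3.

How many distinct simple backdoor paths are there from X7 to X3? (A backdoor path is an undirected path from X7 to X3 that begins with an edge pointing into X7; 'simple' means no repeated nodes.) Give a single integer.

A backdoor path from X7 to X3 is any simple undirected path whose first edge points into X7 (i.e. leaves X7 via a parent).
Parents of X7: {X8, X9}.
Enumerating:
  P1: X7 <- X9 -> X3
  P2: X7 <- X8 <- X6 -> X10 -> X3
  P3: X7 <- X8 <- X6 -> X5 <- X10 -> X3
  P4: X7 <- X8 <- X10 -> X3
  P5: X7 <- X8 -> X5 <- X6 -> X10 -> X3
  P6: X7 <- X8 -> X5 <- X10 -> X3
That exhausts the simple backdoor paths. Count: 6.

6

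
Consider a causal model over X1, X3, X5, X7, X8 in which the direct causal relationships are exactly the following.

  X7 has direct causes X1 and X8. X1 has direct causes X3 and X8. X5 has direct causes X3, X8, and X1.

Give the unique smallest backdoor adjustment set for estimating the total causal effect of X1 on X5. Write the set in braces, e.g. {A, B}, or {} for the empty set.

Variables eligible for adjustment (non-descendants of X1, excluding X1 and X5): {X3, X8}.
Backdoor paths from X1 to X5:
  P1: X1 <- X8 -> X5
  P2: X1 <- X3 -> X5
The empty set is not sufficient: P1 (X1 <- X8 -> X5) has no collider blocking it and no conditioned non-collider, so it is open.
Try {X3, X8}:
  P1: blocked at fork node X8 ∈ conditioning set.
  P2: blocked at fork node X3 ∈ conditioning set.
{X3, X8} contains no descendant of X1 and blocks every backdoor path.
Every element of {X3, X8} is needed (dropping X3 leaves P2 open; dropping X8 leaves P1 open), so no proper subset is valid.
Among all size-2 subsets of the eligible variables, only {X3, X8} blocks every backdoor path, so it is the unique smallest valid adjustment set.

{X3, X8}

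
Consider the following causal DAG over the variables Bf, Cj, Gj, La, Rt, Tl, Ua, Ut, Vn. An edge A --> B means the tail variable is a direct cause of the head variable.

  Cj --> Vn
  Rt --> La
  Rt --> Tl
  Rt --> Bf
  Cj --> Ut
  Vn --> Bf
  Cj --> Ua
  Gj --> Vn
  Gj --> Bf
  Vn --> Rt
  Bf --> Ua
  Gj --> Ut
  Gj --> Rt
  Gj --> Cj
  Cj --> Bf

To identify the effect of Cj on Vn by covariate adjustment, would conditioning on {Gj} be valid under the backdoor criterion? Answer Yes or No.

Backdoor paths from Cj to Vn (paths whose first edge points into Cj):
  P1: Cj <- Gj -> Vn
  P2: Cj <- Gj -> Rt <- Vn
  P3: Cj <- Gj -> Rt -> Bf <- Vn
  P4: Cj <- Gj -> Bf <- Vn
  P5: Cj <- Gj -> Bf <- Rt <- Vn
Condition 1 (no descendant of Cj in the set): holds — descendants of Cj are {Bf, La, Rt, Tl, Ua, Ut, Vn}; none are in {Gj}.
Condition 2 (every backdoor path blocked by {Gj}):
  P1: blocked at fork node Gj ∈ conditioning set.
  P2: blocked at fork node Gj ∈ conditioning set.
  P3: blocked at fork node Gj ∈ conditioning set.
  P4: blocked at fork node Gj ∈ conditioning set.
  P5: blocked at fork node Gj ∈ conditioning set.
{Gj} satisfies the backdoor criterion.

Yes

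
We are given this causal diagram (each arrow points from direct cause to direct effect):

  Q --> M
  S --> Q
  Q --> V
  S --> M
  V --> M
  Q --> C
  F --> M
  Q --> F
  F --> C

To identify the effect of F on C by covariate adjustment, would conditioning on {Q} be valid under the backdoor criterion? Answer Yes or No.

Backdoor paths from F to C (paths whose first edge points into F):
  P1: F <- Q -> C
Condition 1 (no descendant of F in the set): holds — descendants of F are {C, M}; none are in {Q}.
Condition 2 (every backdoor path blocked by {Q}):
  P1: blocked at fork node Q ∈ conditioning set.
{Q} satisfies the backdoor criterion.

Yes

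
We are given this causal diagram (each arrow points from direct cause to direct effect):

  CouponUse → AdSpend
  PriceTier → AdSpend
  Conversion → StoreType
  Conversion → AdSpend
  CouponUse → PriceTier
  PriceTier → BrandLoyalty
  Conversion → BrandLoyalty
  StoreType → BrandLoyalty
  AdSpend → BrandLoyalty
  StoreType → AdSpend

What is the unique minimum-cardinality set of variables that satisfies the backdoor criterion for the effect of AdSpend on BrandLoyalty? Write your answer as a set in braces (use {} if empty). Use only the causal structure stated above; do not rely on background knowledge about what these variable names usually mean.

Variables eligible for adjustment (non-descendants of AdSpend, excluding AdSpend and BrandLoyalty): {Conversion, CouponUse, PriceTier, StoreType}.
Backdoor paths from AdSpend to BrandLoyalty:
  P1: AdSpend <- Conversion -> StoreType -> BrandLoyalty
  P2: AdSpend <- Conversion -> BrandLoyalty
  P3: AdSpend <- CouponUse -> PriceTier -> BrandLoyalty
  P4: AdSpend <- StoreType <- Conversion -> BrandLoyalty
  P5: AdSpend <- StoreType -> BrandLoyalty
  P6: AdSpend <- PriceTier -> BrandLoyalty
The empty set is not sufficient: P1 (AdSpend <- Conversion -> StoreType -> BrandLoyalty) has no collider blocking it and no conditioned non-collider, so it is open.
Try {Conversion, PriceTier, StoreType}:
  P1: blocked at fork node Conversion ∈ conditioning set.
  P2: blocked at fork node Conversion ∈ conditioning set.
  P3: blocked at chain node PriceTier ∈ conditioning set.
  P4: blocked at chain node StoreType ∈ conditioning set.
  P5: blocked at fork node StoreType ∈ conditioning set.
  P6: blocked at fork node PriceTier ∈ conditioning set.
{Conversion, PriceTier, StoreType} contains no descendant of AdSpend and blocks every backdoor path.
Every element of {Conversion, PriceTier, StoreType} is needed (dropping Conversion leaves P2 open; dropping PriceTier leaves P3 open; dropping StoreType leaves P5 open), so no proper subset is valid.
Among all size-3 subsets of the eligible variables, only {Conversion, PriceTier, StoreType} blocks every backdoor path, so it is the unique smallest valid adjustment set.

{Conversion, PriceTier, StoreType}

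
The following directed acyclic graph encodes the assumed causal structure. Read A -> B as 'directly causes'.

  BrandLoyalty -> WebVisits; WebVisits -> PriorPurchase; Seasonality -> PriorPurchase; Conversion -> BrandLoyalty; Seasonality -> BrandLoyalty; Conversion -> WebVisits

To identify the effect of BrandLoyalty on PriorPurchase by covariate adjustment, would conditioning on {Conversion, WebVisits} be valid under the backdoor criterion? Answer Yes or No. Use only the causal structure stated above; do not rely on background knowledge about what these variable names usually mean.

No

Backdoor paths from BrandLoyalty to PriorPurchase (paths whose first edge points into BrandLoyalty):
  P1: BrandLoyalty <- Conversion -> WebVisits -> PriorPurchase
  P2: BrandLoyalty <- Seasonality -> PriorPurchase
Condition 1 (no descendant of BrandLoyalty in the set): FAILS — WebVisits is a descendant of BrandLoyalty.
Condition 2 (every backdoor path blocked by {Conversion, WebVisits}):
  P1: blocked at fork node Conversion ∈ conditioning set.
  P2: open — no interior node is in the conditioning set.
{Conversion, WebVisits} does not satisfy the backdoor criterion.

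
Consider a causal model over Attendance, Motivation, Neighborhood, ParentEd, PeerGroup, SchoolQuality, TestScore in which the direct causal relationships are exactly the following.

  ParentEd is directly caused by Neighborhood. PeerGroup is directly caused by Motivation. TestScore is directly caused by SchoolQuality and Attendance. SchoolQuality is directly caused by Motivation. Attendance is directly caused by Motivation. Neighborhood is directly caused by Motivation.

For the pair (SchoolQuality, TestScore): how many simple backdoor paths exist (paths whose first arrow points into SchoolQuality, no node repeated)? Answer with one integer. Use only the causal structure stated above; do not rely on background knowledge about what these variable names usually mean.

A backdoor path from SchoolQuality to TestScore is any simple undirected path whose first edge points into SchoolQuality (i.e. leaves SchoolQuality via a parent).
Parents of SchoolQuality: {Motivation}.
Enumerating:
  P1: SchoolQuality <- Motivation -> Attendance -> TestScore
That exhausts the simple backdoor paths. Count: 1.

1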